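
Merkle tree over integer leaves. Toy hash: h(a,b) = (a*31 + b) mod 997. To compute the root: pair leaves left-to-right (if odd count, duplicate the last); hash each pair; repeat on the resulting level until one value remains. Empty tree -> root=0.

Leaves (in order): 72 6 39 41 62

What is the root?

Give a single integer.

L0: [72, 6, 39, 41, 62]
L1: h(72,6)=(72*31+6)%997=244 h(39,41)=(39*31+41)%997=253 h(62,62)=(62*31+62)%997=987 -> [244, 253, 987]
L2: h(244,253)=(244*31+253)%997=838 h(987,987)=(987*31+987)%997=677 -> [838, 677]
L3: h(838,677)=(838*31+677)%997=733 -> [733]

Answer: 733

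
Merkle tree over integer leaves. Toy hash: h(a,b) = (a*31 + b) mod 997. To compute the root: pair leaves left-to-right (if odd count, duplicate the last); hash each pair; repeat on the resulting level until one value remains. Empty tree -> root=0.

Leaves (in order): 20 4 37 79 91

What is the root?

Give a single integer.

L0: [20, 4, 37, 79, 91]
L1: h(20,4)=(20*31+4)%997=624 h(37,79)=(37*31+79)%997=229 h(91,91)=(91*31+91)%997=918 -> [624, 229, 918]
L2: h(624,229)=(624*31+229)%997=630 h(918,918)=(918*31+918)%997=463 -> [630, 463]
L3: h(630,463)=(630*31+463)%997=53 -> [53]

Answer: 53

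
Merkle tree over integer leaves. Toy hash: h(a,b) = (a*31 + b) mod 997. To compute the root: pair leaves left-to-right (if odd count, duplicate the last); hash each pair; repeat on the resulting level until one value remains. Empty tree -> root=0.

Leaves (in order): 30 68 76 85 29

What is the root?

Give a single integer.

Answer: 646

Derivation:
L0: [30, 68, 76, 85, 29]
L1: h(30,68)=(30*31+68)%997=1 h(76,85)=(76*31+85)%997=447 h(29,29)=(29*31+29)%997=928 -> [1, 447, 928]
L2: h(1,447)=(1*31+447)%997=478 h(928,928)=(928*31+928)%997=783 -> [478, 783]
L3: h(478,783)=(478*31+783)%997=646 -> [646]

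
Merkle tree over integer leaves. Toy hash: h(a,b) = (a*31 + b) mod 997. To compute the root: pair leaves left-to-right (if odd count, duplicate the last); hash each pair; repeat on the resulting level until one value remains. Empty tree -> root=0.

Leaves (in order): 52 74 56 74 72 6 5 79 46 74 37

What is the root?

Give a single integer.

Answer: 350

Derivation:
L0: [52, 74, 56, 74, 72, 6, 5, 79, 46, 74, 37]
L1: h(52,74)=(52*31+74)%997=689 h(56,74)=(56*31+74)%997=813 h(72,6)=(72*31+6)%997=244 h(5,79)=(5*31+79)%997=234 h(46,74)=(46*31+74)%997=503 h(37,37)=(37*31+37)%997=187 -> [689, 813, 244, 234, 503, 187]
L2: h(689,813)=(689*31+813)%997=238 h(244,234)=(244*31+234)%997=819 h(503,187)=(503*31+187)%997=825 -> [238, 819, 825]
L3: h(238,819)=(238*31+819)%997=221 h(825,825)=(825*31+825)%997=478 -> [221, 478]
L4: h(221,478)=(221*31+478)%997=350 -> [350]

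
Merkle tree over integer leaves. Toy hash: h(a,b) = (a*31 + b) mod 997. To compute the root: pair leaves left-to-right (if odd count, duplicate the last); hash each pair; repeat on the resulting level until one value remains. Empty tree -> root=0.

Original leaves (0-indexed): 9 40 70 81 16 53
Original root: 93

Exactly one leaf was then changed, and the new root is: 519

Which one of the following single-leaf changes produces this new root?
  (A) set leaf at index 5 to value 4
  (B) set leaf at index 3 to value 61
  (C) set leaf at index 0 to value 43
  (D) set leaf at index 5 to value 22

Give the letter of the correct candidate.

Answer: A

Derivation:
Original leaves: [9, 40, 70, 81, 16, 53]
Target new root: 519
Try each candidate change and compute the resulting root:
Candidate A: set leaf[5] = 4 -> leaves = [9, 40, 70, 81, 16, 4]
  L0: [9, 40, 70, 81, 16, 4]
  L1: h(9,40)=(9*31+40)%997=319 h(70,81)=(70*31+81)%997=257 h(16,4)=(16*31+4)%997=500 -> [319, 257, 500]
  L2: h(319,257)=(319*31+257)%997=176 h(500,500)=(500*31+500)%997=48 -> [176, 48]
  L3: h(176,48)=(176*31+48)%997=519 -> [519]
  root = 519 == target 519  ** MATCH **
Candidate B: set leaf[3] = 61 -> leaves = [9, 40, 70, 61, 16, 53]
  L0: [9, 40, 70, 61, 16, 53]
  L1: h(9,40)=(9*31+40)%997=319 h(70,61)=(70*31+61)%997=237 h(16,53)=(16*31+53)%997=549 -> [319, 237, 549]
  L2: h(319,237)=(319*31+237)%997=156 h(549,549)=(549*31+549)%997=619 -> [156, 619]
  L3: h(156,619)=(156*31+619)%997=470 -> [470]
  root = 470 != target 519
Candidate C: set leaf[0] = 43 -> leaves = [43, 40, 70, 81, 16, 53]
  L0: [43, 40, 70, 81, 16, 53]
  L1: h(43,40)=(43*31+40)%997=376 h(70,81)=(70*31+81)%997=257 h(16,53)=(16*31+53)%997=549 -> [376, 257, 549]
  L2: h(376,257)=(376*31+257)%997=946 h(549,549)=(549*31+549)%997=619 -> [946, 619]
  L3: h(946,619)=(946*31+619)%997=35 -> [35]
  root = 35 != target 519
Candidate D: set leaf[5] = 22 -> leaves = [9, 40, 70, 81, 16, 22]
  L0: [9, 40, 70, 81, 16, 22]
  L1: h(9,40)=(9*31+40)%997=319 h(70,81)=(70*31+81)%997=257 h(16,22)=(16*31+22)%997=518 -> [319, 257, 518]
  L2: h(319,257)=(319*31+257)%997=176 h(518,518)=(518*31+518)%997=624 -> [176, 624]
  L3: h(176,624)=(176*31+624)%997=98 -> [98]
  root = 98 != target 519
Candidate A produces the target root.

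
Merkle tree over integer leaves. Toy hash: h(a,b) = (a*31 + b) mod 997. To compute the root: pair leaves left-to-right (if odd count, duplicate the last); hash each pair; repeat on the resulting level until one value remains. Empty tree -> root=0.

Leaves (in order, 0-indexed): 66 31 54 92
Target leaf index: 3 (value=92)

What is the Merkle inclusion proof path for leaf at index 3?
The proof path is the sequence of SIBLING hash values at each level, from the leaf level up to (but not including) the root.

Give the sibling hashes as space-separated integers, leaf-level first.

L0 (leaves): [66, 31, 54, 92], target index=3
L1: h(66,31)=(66*31+31)%997=83 [pair 0] h(54,92)=(54*31+92)%997=769 [pair 1] -> [83, 769]
  Sibling for proof at L0: 54
L2: h(83,769)=(83*31+769)%997=351 [pair 0] -> [351]
  Sibling for proof at L1: 83
Root: 351
Proof path (sibling hashes from leaf to root): [54, 83]

Answer: 54 83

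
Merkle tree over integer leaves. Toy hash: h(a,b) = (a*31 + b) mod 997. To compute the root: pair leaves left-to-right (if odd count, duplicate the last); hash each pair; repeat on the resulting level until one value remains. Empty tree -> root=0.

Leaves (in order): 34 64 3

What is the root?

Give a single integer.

Answer: 856

Derivation:
L0: [34, 64, 3]
L1: h(34,64)=(34*31+64)%997=121 h(3,3)=(3*31+3)%997=96 -> [121, 96]
L2: h(121,96)=(121*31+96)%997=856 -> [856]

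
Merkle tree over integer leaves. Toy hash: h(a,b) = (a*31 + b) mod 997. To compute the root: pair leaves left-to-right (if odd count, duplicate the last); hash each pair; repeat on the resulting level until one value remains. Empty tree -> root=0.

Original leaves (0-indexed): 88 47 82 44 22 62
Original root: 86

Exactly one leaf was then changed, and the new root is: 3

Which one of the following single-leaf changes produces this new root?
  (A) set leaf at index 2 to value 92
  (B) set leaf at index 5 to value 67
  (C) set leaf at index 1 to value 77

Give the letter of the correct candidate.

Answer: C

Derivation:
Original leaves: [88, 47, 82, 44, 22, 62]
Target new root: 3
Try each candidate change and compute the resulting root:
Candidate A: set leaf[2] = 92 -> leaves = [88, 47, 92, 44, 22, 62]
  L0: [88, 47, 92, 44, 22, 62]
  L1: h(88,47)=(88*31+47)%997=781 h(92,44)=(92*31+44)%997=902 h(22,62)=(22*31+62)%997=744 -> [781, 902, 744]
  L2: h(781,902)=(781*31+902)%997=188 h(744,744)=(744*31+744)%997=877 -> [188, 877]
  L3: h(188,877)=(188*31+877)%997=723 -> [723]
  root = 723 != target 3
Candidate B: set leaf[5] = 67 -> leaves = [88, 47, 82, 44, 22, 67]
  L0: [88, 47, 82, 44, 22, 67]
  L1: h(88,47)=(88*31+47)%997=781 h(82,44)=(82*31+44)%997=592 h(22,67)=(22*31+67)%997=749 -> [781, 592, 749]
  L2: h(781,592)=(781*31+592)%997=875 h(749,749)=(749*31+749)%997=40 -> [875, 40]
  L3: h(875,40)=(875*31+40)%997=246 -> [246]
  root = 246 != target 3
Candidate C: set leaf[1] = 77 -> leaves = [88, 77, 82, 44, 22, 62]
  L0: [88, 77, 82, 44, 22, 62]
  L1: h(88,77)=(88*31+77)%997=811 h(82,44)=(82*31+44)%997=592 h(22,62)=(22*31+62)%997=744 -> [811, 592, 744]
  L2: h(811,592)=(811*31+592)%997=808 h(744,744)=(744*31+744)%997=877 -> [808, 877]
  L3: h(808,877)=(808*31+877)%997=3 -> [3]
  root = 3 == target 3  ** MATCH **
Candidate C produces the target root.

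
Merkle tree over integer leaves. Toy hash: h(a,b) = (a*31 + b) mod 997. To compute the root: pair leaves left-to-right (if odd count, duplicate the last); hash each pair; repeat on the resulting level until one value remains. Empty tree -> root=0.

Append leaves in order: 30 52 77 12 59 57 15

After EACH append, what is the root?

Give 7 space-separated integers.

After append 30 (leaves=[30]):
  L0: [30]
  root=30
After append 52 (leaves=[30, 52]):
  L0: [30, 52]
  L1: h(30,52)=(30*31+52)%997=982 -> [982]
  root=982
After append 77 (leaves=[30, 52, 77]):
  L0: [30, 52, 77]
  L1: h(30,52)=(30*31+52)%997=982 h(77,77)=(77*31+77)%997=470 -> [982, 470]
  L2: h(982,470)=(982*31+470)%997=5 -> [5]
  root=5
After append 12 (leaves=[30, 52, 77, 12]):
  L0: [30, 52, 77, 12]
  L1: h(30,52)=(30*31+52)%997=982 h(77,12)=(77*31+12)%997=405 -> [982, 405]
  L2: h(982,405)=(982*31+405)%997=937 -> [937]
  root=937
After append 59 (leaves=[30, 52, 77, 12, 59]):
  L0: [30, 52, 77, 12, 59]
  L1: h(30,52)=(30*31+52)%997=982 h(77,12)=(77*31+12)%997=405 h(59,59)=(59*31+59)%997=891 -> [982, 405, 891]
  L2: h(982,405)=(982*31+405)%997=937 h(891,891)=(891*31+891)%997=596 -> [937, 596]
  L3: h(937,596)=(937*31+596)%997=730 -> [730]
  root=730
After append 57 (leaves=[30, 52, 77, 12, 59, 57]):
  L0: [30, 52, 77, 12, 59, 57]
  L1: h(30,52)=(30*31+52)%997=982 h(77,12)=(77*31+12)%997=405 h(59,57)=(59*31+57)%997=889 -> [982, 405, 889]
  L2: h(982,405)=(982*31+405)%997=937 h(889,889)=(889*31+889)%997=532 -> [937, 532]
  L3: h(937,532)=(937*31+532)%997=666 -> [666]
  root=666
After append 15 (leaves=[30, 52, 77, 12, 59, 57, 15]):
  L0: [30, 52, 77, 12, 59, 57, 15]
  L1: h(30,52)=(30*31+52)%997=982 h(77,12)=(77*31+12)%997=405 h(59,57)=(59*31+57)%997=889 h(15,15)=(15*31+15)%997=480 -> [982, 405, 889, 480]
  L2: h(982,405)=(982*31+405)%997=937 h(889,480)=(889*31+480)%997=123 -> [937, 123]
  L3: h(937,123)=(937*31+123)%997=257 -> [257]
  root=257

Answer: 30 982 5 937 730 666 257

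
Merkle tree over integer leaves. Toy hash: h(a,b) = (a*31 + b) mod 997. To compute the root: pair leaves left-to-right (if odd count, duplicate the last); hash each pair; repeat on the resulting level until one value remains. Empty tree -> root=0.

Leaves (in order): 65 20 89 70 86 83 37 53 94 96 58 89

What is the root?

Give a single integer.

Answer: 475

Derivation:
L0: [65, 20, 89, 70, 86, 83, 37, 53, 94, 96, 58, 89]
L1: h(65,20)=(65*31+20)%997=41 h(89,70)=(89*31+70)%997=835 h(86,83)=(86*31+83)%997=755 h(37,53)=(37*31+53)%997=203 h(94,96)=(94*31+96)%997=19 h(58,89)=(58*31+89)%997=890 -> [41, 835, 755, 203, 19, 890]
L2: h(41,835)=(41*31+835)%997=112 h(755,203)=(755*31+203)%997=677 h(19,890)=(19*31+890)%997=482 -> [112, 677, 482]
L3: h(112,677)=(112*31+677)%997=161 h(482,482)=(482*31+482)%997=469 -> [161, 469]
L4: h(161,469)=(161*31+469)%997=475 -> [475]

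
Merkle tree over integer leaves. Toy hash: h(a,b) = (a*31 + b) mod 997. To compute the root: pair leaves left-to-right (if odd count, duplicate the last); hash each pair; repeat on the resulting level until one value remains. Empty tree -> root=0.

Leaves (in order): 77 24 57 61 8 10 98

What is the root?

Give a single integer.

L0: [77, 24, 57, 61, 8, 10, 98]
L1: h(77,24)=(77*31+24)%997=417 h(57,61)=(57*31+61)%997=831 h(8,10)=(8*31+10)%997=258 h(98,98)=(98*31+98)%997=145 -> [417, 831, 258, 145]
L2: h(417,831)=(417*31+831)%997=797 h(258,145)=(258*31+145)%997=167 -> [797, 167]
L3: h(797,167)=(797*31+167)%997=946 -> [946]

Answer: 946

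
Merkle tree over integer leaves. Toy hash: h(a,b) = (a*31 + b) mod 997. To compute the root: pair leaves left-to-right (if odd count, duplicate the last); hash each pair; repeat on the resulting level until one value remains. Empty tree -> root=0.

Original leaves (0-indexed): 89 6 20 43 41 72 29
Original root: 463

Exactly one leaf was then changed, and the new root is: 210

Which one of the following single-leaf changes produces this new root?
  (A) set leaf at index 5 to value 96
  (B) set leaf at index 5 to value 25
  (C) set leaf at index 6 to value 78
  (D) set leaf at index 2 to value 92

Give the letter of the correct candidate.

Answer: A

Derivation:
Original leaves: [89, 6, 20, 43, 41, 72, 29]
Target new root: 210
Try each candidate change and compute the resulting root:
Candidate A: set leaf[5] = 96 -> leaves = [89, 6, 20, 43, 41, 96, 29]
  L0: [89, 6, 20, 43, 41, 96, 29]
  L1: h(89,6)=(89*31+6)%997=771 h(20,43)=(20*31+43)%997=663 h(41,96)=(41*31+96)%997=370 h(29,29)=(29*31+29)%997=928 -> [771, 663, 370, 928]
  L2: h(771,663)=(771*31+663)%997=636 h(370,928)=(370*31+928)%997=434 -> [636, 434]
  L3: h(636,434)=(636*31+434)%997=210 -> [210]
  root = 210 == target 210  ** MATCH **
Candidate B: set leaf[5] = 25 -> leaves = [89, 6, 20, 43, 41, 25, 29]
  L0: [89, 6, 20, 43, 41, 25, 29]
  L1: h(89,6)=(89*31+6)%997=771 h(20,43)=(20*31+43)%997=663 h(41,25)=(41*31+25)%997=299 h(29,29)=(29*31+29)%997=928 -> [771, 663, 299, 928]
  L2: h(771,663)=(771*31+663)%997=636 h(299,928)=(299*31+928)%997=227 -> [636, 227]
  L3: h(636,227)=(636*31+227)%997=3 -> [3]
  root = 3 != target 210
Candidate C: set leaf[6] = 78 -> leaves = [89, 6, 20, 43, 41, 72, 78]
  L0: [89, 6, 20, 43, 41, 72, 78]
  L1: h(89,6)=(89*31+6)%997=771 h(20,43)=(20*31+43)%997=663 h(41,72)=(41*31+72)%997=346 h(78,78)=(78*31+78)%997=502 -> [771, 663, 346, 502]
  L2: h(771,663)=(771*31+663)%997=636 h(346,502)=(346*31+502)%997=261 -> [636, 261]
  L3: h(636,261)=(636*31+261)%997=37 -> [37]
  root = 37 != target 210
Candidate D: set leaf[2] = 92 -> leaves = [89, 6, 92, 43, 41, 72, 29]
  L0: [89, 6, 92, 43, 41, 72, 29]
  L1: h(89,6)=(89*31+6)%997=771 h(92,43)=(92*31+43)%997=901 h(41,72)=(41*31+72)%997=346 h(29,29)=(29*31+29)%997=928 -> [771, 901, 346, 928]
  L2: h(771,901)=(771*31+901)%997=874 h(346,928)=(346*31+928)%997=687 -> [874, 687]
  L3: h(874,687)=(874*31+687)%997=862 -> [862]
  root = 862 != target 210
Candidate A produces the target root.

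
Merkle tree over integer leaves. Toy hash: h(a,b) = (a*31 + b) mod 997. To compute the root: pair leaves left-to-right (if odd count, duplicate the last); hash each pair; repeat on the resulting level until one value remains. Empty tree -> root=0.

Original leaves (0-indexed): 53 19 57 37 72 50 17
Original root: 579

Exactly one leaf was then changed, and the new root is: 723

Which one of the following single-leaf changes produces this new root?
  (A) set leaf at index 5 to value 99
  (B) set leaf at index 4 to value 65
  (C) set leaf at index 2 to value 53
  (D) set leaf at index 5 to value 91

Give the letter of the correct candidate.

Answer: C

Derivation:
Original leaves: [53, 19, 57, 37, 72, 50, 17]
Target new root: 723
Try each candidate change and compute the resulting root:
Candidate A: set leaf[5] = 99 -> leaves = [53, 19, 57, 37, 72, 99, 17]
  L0: [53, 19, 57, 37, 72, 99, 17]
  L1: h(53,19)=(53*31+19)%997=665 h(57,37)=(57*31+37)%997=807 h(72,99)=(72*31+99)%997=337 h(17,17)=(17*31+17)%997=544 -> [665, 807, 337, 544]
  L2: h(665,807)=(665*31+807)%997=485 h(337,544)=(337*31+544)%997=24 -> [485, 24]
  L3: h(485,24)=(485*31+24)%997=104 -> [104]
  root = 104 != target 723
Candidate B: set leaf[4] = 65 -> leaves = [53, 19, 57, 37, 65, 50, 17]
  L0: [53, 19, 57, 37, 65, 50, 17]
  L1: h(53,19)=(53*31+19)%997=665 h(57,37)=(57*31+37)%997=807 h(65,50)=(65*31+50)%997=71 h(17,17)=(17*31+17)%997=544 -> [665, 807, 71, 544]
  L2: h(665,807)=(665*31+807)%997=485 h(71,544)=(71*31+544)%997=751 -> [485, 751]
  L3: h(485,751)=(485*31+751)%997=831 -> [831]
  root = 831 != target 723
Candidate C: set leaf[2] = 53 -> leaves = [53, 19, 53, 37, 72, 50, 17]
  L0: [53, 19, 53, 37, 72, 50, 17]
  L1: h(53,19)=(53*31+19)%997=665 h(53,37)=(53*31+37)%997=683 h(72,50)=(72*31+50)%997=288 h(17,17)=(17*31+17)%997=544 -> [665, 683, 288, 544]
  L2: h(665,683)=(665*31+683)%997=361 h(288,544)=(288*31+544)%997=499 -> [361, 499]
  L3: h(361,499)=(361*31+499)%997=723 -> [723]
  root = 723 == target 723  ** MATCH **
Candidate D: set leaf[5] = 91 -> leaves = [53, 19, 57, 37, 72, 91, 17]
  L0: [53, 19, 57, 37, 72, 91, 17]
  L1: h(53,19)=(53*31+19)%997=665 h(57,37)=(57*31+37)%997=807 h(72,91)=(72*31+91)%997=329 h(17,17)=(17*31+17)%997=544 -> [665, 807, 329, 544]
  L2: h(665,807)=(665*31+807)%997=485 h(329,544)=(329*31+544)%997=773 -> [485, 773]
  L3: h(485,773)=(485*31+773)%997=853 -> [853]
  root = 853 != target 723
Candidate C produces the target root.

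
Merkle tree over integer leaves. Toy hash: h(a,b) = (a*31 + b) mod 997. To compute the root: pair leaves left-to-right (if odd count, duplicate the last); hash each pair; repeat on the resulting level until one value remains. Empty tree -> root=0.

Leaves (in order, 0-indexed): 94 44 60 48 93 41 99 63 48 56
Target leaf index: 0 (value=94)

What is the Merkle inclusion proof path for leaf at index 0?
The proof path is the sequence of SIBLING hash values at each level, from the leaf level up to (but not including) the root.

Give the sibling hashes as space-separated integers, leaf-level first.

L0 (leaves): [94, 44, 60, 48, 93, 41, 99, 63, 48, 56], target index=0
L1: h(94,44)=(94*31+44)%997=964 [pair 0] h(60,48)=(60*31+48)%997=911 [pair 1] h(93,41)=(93*31+41)%997=930 [pair 2] h(99,63)=(99*31+63)%997=141 [pair 3] h(48,56)=(48*31+56)%997=547 [pair 4] -> [964, 911, 930, 141, 547]
  Sibling for proof at L0: 44
L2: h(964,911)=(964*31+911)%997=885 [pair 0] h(930,141)=(930*31+141)%997=58 [pair 1] h(547,547)=(547*31+547)%997=555 [pair 2] -> [885, 58, 555]
  Sibling for proof at L1: 911
L3: h(885,58)=(885*31+58)%997=574 [pair 0] h(555,555)=(555*31+555)%997=811 [pair 1] -> [574, 811]
  Sibling for proof at L2: 58
L4: h(574,811)=(574*31+811)%997=659 [pair 0] -> [659]
  Sibling for proof at L3: 811
Root: 659
Proof path (sibling hashes from leaf to root): [44, 911, 58, 811]

Answer: 44 911 58 811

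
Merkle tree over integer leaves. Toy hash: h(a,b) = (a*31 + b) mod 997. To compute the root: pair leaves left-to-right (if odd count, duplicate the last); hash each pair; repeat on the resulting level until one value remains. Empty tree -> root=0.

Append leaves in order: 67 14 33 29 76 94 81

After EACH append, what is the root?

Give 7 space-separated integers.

After append 67 (leaves=[67]):
  L0: [67]
  root=67
After append 14 (leaves=[67, 14]):
  L0: [67, 14]
  L1: h(67,14)=(67*31+14)%997=97 -> [97]
  root=97
After append 33 (leaves=[67, 14, 33]):
  L0: [67, 14, 33]
  L1: h(67,14)=(67*31+14)%997=97 h(33,33)=(33*31+33)%997=59 -> [97, 59]
  L2: h(97,59)=(97*31+59)%997=75 -> [75]
  root=75
After append 29 (leaves=[67, 14, 33, 29]):
  L0: [67, 14, 33, 29]
  L1: h(67,14)=(67*31+14)%997=97 h(33,29)=(33*31+29)%997=55 -> [97, 55]
  L2: h(97,55)=(97*31+55)%997=71 -> [71]
  root=71
After append 76 (leaves=[67, 14, 33, 29, 76]):
  L0: [67, 14, 33, 29, 76]
  L1: h(67,14)=(67*31+14)%997=97 h(33,29)=(33*31+29)%997=55 h(76,76)=(76*31+76)%997=438 -> [97, 55, 438]
  L2: h(97,55)=(97*31+55)%997=71 h(438,438)=(438*31+438)%997=58 -> [71, 58]
  L3: h(71,58)=(71*31+58)%997=265 -> [265]
  root=265
After append 94 (leaves=[67, 14, 33, 29, 76, 94]):
  L0: [67, 14, 33, 29, 76, 94]
  L1: h(67,14)=(67*31+14)%997=97 h(33,29)=(33*31+29)%997=55 h(76,94)=(76*31+94)%997=456 -> [97, 55, 456]
  L2: h(97,55)=(97*31+55)%997=71 h(456,456)=(456*31+456)%997=634 -> [71, 634]
  L3: h(71,634)=(71*31+634)%997=841 -> [841]
  root=841
After append 81 (leaves=[67, 14, 33, 29, 76, 94, 81]):
  L0: [67, 14, 33, 29, 76, 94, 81]
  L1: h(67,14)=(67*31+14)%997=97 h(33,29)=(33*31+29)%997=55 h(76,94)=(76*31+94)%997=456 h(81,81)=(81*31+81)%997=598 -> [97, 55, 456, 598]
  L2: h(97,55)=(97*31+55)%997=71 h(456,598)=(456*31+598)%997=776 -> [71, 776]
  L3: h(71,776)=(71*31+776)%997=983 -> [983]
  root=983

Answer: 67 97 75 71 265 841 983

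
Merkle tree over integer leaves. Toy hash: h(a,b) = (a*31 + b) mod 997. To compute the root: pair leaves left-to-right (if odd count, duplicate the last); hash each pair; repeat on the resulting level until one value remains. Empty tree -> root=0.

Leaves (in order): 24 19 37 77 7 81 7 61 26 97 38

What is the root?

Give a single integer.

Answer: 117

Derivation:
L0: [24, 19, 37, 77, 7, 81, 7, 61, 26, 97, 38]
L1: h(24,19)=(24*31+19)%997=763 h(37,77)=(37*31+77)%997=227 h(7,81)=(7*31+81)%997=298 h(7,61)=(7*31+61)%997=278 h(26,97)=(26*31+97)%997=903 h(38,38)=(38*31+38)%997=219 -> [763, 227, 298, 278, 903, 219]
L2: h(763,227)=(763*31+227)%997=949 h(298,278)=(298*31+278)%997=543 h(903,219)=(903*31+219)%997=296 -> [949, 543, 296]
L3: h(949,543)=(949*31+543)%997=52 h(296,296)=(296*31+296)%997=499 -> [52, 499]
L4: h(52,499)=(52*31+499)%997=117 -> [117]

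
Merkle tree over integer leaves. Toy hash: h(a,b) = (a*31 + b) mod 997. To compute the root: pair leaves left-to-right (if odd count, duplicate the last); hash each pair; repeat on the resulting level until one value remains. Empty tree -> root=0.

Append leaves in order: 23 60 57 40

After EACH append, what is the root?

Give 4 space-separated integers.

After append 23 (leaves=[23]):
  L0: [23]
  root=23
After append 60 (leaves=[23, 60]):
  L0: [23, 60]
  L1: h(23,60)=(23*31+60)%997=773 -> [773]
  root=773
After append 57 (leaves=[23, 60, 57]):
  L0: [23, 60, 57]
  L1: h(23,60)=(23*31+60)%997=773 h(57,57)=(57*31+57)%997=827 -> [773, 827]
  L2: h(773,827)=(773*31+827)%997=862 -> [862]
  root=862
After append 40 (leaves=[23, 60, 57, 40]):
  L0: [23, 60, 57, 40]
  L1: h(23,60)=(23*31+60)%997=773 h(57,40)=(57*31+40)%997=810 -> [773, 810]
  L2: h(773,810)=(773*31+810)%997=845 -> [845]
  root=845

Answer: 23 773 862 845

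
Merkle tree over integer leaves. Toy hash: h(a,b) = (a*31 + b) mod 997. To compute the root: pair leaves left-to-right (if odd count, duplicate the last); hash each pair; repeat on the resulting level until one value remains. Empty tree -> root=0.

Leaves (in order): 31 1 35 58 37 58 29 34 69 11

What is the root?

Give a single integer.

L0: [31, 1, 35, 58, 37, 58, 29, 34, 69, 11]
L1: h(31,1)=(31*31+1)%997=962 h(35,58)=(35*31+58)%997=146 h(37,58)=(37*31+58)%997=208 h(29,34)=(29*31+34)%997=933 h(69,11)=(69*31+11)%997=156 -> [962, 146, 208, 933, 156]
L2: h(962,146)=(962*31+146)%997=58 h(208,933)=(208*31+933)%997=402 h(156,156)=(156*31+156)%997=7 -> [58, 402, 7]
L3: h(58,402)=(58*31+402)%997=206 h(7,7)=(7*31+7)%997=224 -> [206, 224]
L4: h(206,224)=(206*31+224)%997=628 -> [628]

Answer: 628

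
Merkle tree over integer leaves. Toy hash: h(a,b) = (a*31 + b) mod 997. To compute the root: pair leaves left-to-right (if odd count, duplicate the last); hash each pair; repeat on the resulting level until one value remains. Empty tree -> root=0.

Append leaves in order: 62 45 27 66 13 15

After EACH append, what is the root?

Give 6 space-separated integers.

After append 62 (leaves=[62]):
  L0: [62]
  root=62
After append 45 (leaves=[62, 45]):
  L0: [62, 45]
  L1: h(62,45)=(62*31+45)%997=970 -> [970]
  root=970
After append 27 (leaves=[62, 45, 27]):
  L0: [62, 45, 27]
  L1: h(62,45)=(62*31+45)%997=970 h(27,27)=(27*31+27)%997=864 -> [970, 864]
  L2: h(970,864)=(970*31+864)%997=27 -> [27]
  root=27
After append 66 (leaves=[62, 45, 27, 66]):
  L0: [62, 45, 27, 66]
  L1: h(62,45)=(62*31+45)%997=970 h(27,66)=(27*31+66)%997=903 -> [970, 903]
  L2: h(970,903)=(970*31+903)%997=66 -> [66]
  root=66
After append 13 (leaves=[62, 45, 27, 66, 13]):
  L0: [62, 45, 27, 66, 13]
  L1: h(62,45)=(62*31+45)%997=970 h(27,66)=(27*31+66)%997=903 h(13,13)=(13*31+13)%997=416 -> [970, 903, 416]
  L2: h(970,903)=(970*31+903)%997=66 h(416,416)=(416*31+416)%997=351 -> [66, 351]
  L3: h(66,351)=(66*31+351)%997=403 -> [403]
  root=403
After append 15 (leaves=[62, 45, 27, 66, 13, 15]):
  L0: [62, 45, 27, 66, 13, 15]
  L1: h(62,45)=(62*31+45)%997=970 h(27,66)=(27*31+66)%997=903 h(13,15)=(13*31+15)%997=418 -> [970, 903, 418]
  L2: h(970,903)=(970*31+903)%997=66 h(418,418)=(418*31+418)%997=415 -> [66, 415]
  L3: h(66,415)=(66*31+415)%997=467 -> [467]
  root=467

Answer: 62 970 27 66 403 467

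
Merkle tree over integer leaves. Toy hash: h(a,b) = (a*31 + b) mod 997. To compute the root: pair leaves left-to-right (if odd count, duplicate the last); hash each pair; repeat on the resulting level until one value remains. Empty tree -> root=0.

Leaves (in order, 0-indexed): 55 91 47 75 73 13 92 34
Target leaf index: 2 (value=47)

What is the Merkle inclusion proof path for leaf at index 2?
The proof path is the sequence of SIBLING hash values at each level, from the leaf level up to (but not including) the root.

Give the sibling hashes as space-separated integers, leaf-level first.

L0 (leaves): [55, 91, 47, 75, 73, 13, 92, 34], target index=2
L1: h(55,91)=(55*31+91)%997=799 [pair 0] h(47,75)=(47*31+75)%997=535 [pair 1] h(73,13)=(73*31+13)%997=282 [pair 2] h(92,34)=(92*31+34)%997=892 [pair 3] -> [799, 535, 282, 892]
  Sibling for proof at L0: 75
L2: h(799,535)=(799*31+535)%997=379 [pair 0] h(282,892)=(282*31+892)%997=661 [pair 1] -> [379, 661]
  Sibling for proof at L1: 799
L3: h(379,661)=(379*31+661)%997=446 [pair 0] -> [446]
  Sibling for proof at L2: 661
Root: 446
Proof path (sibling hashes from leaf to root): [75, 799, 661]

Answer: 75 799 661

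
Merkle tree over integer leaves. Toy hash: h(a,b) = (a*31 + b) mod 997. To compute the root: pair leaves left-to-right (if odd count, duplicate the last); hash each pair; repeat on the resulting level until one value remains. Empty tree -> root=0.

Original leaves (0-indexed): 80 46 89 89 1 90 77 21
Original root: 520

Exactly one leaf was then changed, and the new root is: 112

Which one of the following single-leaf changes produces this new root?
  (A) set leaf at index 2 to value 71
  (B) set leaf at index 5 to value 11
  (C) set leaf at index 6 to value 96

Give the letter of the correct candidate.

Answer: C

Derivation:
Original leaves: [80, 46, 89, 89, 1, 90, 77, 21]
Target new root: 112
Try each candidate change and compute the resulting root:
Candidate A: set leaf[2] = 71 -> leaves = [80, 46, 71, 89, 1, 90, 77, 21]
  L0: [80, 46, 71, 89, 1, 90, 77, 21]
  L1: h(80,46)=(80*31+46)%997=532 h(71,89)=(71*31+89)%997=296 h(1,90)=(1*31+90)%997=121 h(77,21)=(77*31+21)%997=414 -> [532, 296, 121, 414]
  L2: h(532,296)=(532*31+296)%997=836 h(121,414)=(121*31+414)%997=177 -> [836, 177]
  L3: h(836,177)=(836*31+177)%997=171 -> [171]
  root = 171 != target 112
Candidate B: set leaf[5] = 11 -> leaves = [80, 46, 89, 89, 1, 11, 77, 21]
  L0: [80, 46, 89, 89, 1, 11, 77, 21]
  L1: h(80,46)=(80*31+46)%997=532 h(89,89)=(89*31+89)%997=854 h(1,11)=(1*31+11)%997=42 h(77,21)=(77*31+21)%997=414 -> [532, 854, 42, 414]
  L2: h(532,854)=(532*31+854)%997=397 h(42,414)=(42*31+414)%997=719 -> [397, 719]
  L3: h(397,719)=(397*31+719)%997=65 -> [65]
  root = 65 != target 112
Candidate C: set leaf[6] = 96 -> leaves = [80, 46, 89, 89, 1, 90, 96, 21]
  L0: [80, 46, 89, 89, 1, 90, 96, 21]
  L1: h(80,46)=(80*31+46)%997=532 h(89,89)=(89*31+89)%997=854 h(1,90)=(1*31+90)%997=121 h(96,21)=(96*31+21)%997=6 -> [532, 854, 121, 6]
  L2: h(532,854)=(532*31+854)%997=397 h(121,6)=(121*31+6)%997=766 -> [397, 766]
  L3: h(397,766)=(397*31+766)%997=112 -> [112]
  root = 112 == target 112  ** MATCH **
Candidate C produces the target root.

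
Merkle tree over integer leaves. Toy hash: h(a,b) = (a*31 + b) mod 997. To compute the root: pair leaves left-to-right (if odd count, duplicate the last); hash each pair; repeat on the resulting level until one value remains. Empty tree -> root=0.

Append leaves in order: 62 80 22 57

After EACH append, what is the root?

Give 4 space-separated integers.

After append 62 (leaves=[62]):
  L0: [62]
  root=62
After append 80 (leaves=[62, 80]):
  L0: [62, 80]
  L1: h(62,80)=(62*31+80)%997=8 -> [8]
  root=8
After append 22 (leaves=[62, 80, 22]):
  L0: [62, 80, 22]
  L1: h(62,80)=(62*31+80)%997=8 h(22,22)=(22*31+22)%997=704 -> [8, 704]
  L2: h(8,704)=(8*31+704)%997=952 -> [952]
  root=952
After append 57 (leaves=[62, 80, 22, 57]):
  L0: [62, 80, 22, 57]
  L1: h(62,80)=(62*31+80)%997=8 h(22,57)=(22*31+57)%997=739 -> [8, 739]
  L2: h(8,739)=(8*31+739)%997=987 -> [987]
  root=987

Answer: 62 8 952 987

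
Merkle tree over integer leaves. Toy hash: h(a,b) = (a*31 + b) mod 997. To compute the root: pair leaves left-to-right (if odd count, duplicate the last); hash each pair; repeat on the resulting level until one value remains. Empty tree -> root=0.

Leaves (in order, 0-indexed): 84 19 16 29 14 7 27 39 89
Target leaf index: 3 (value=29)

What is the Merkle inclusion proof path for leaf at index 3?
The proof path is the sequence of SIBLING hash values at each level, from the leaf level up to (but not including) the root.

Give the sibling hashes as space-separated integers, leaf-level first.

L0 (leaves): [84, 19, 16, 29, 14, 7, 27, 39, 89], target index=3
L1: h(84,19)=(84*31+19)%997=629 [pair 0] h(16,29)=(16*31+29)%997=525 [pair 1] h(14,7)=(14*31+7)%997=441 [pair 2] h(27,39)=(27*31+39)%997=876 [pair 3] h(89,89)=(89*31+89)%997=854 [pair 4] -> [629, 525, 441, 876, 854]
  Sibling for proof at L0: 16
L2: h(629,525)=(629*31+525)%997=84 [pair 0] h(441,876)=(441*31+876)%997=589 [pair 1] h(854,854)=(854*31+854)%997=409 [pair 2] -> [84, 589, 409]
  Sibling for proof at L1: 629
L3: h(84,589)=(84*31+589)%997=202 [pair 0] h(409,409)=(409*31+409)%997=127 [pair 1] -> [202, 127]
  Sibling for proof at L2: 589
L4: h(202,127)=(202*31+127)%997=407 [pair 0] -> [407]
  Sibling for proof at L3: 127
Root: 407
Proof path (sibling hashes from leaf to root): [16, 629, 589, 127]

Answer: 16 629 589 127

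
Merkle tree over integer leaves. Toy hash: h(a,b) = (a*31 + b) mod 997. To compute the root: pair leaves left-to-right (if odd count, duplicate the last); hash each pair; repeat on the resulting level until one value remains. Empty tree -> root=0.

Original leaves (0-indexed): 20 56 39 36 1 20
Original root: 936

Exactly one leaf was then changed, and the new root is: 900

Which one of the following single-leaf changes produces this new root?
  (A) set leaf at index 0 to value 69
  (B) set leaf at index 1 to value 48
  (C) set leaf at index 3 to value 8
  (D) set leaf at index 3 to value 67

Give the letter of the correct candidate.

Answer: D

Derivation:
Original leaves: [20, 56, 39, 36, 1, 20]
Target new root: 900
Try each candidate change and compute the resulting root:
Candidate A: set leaf[0] = 69 -> leaves = [69, 56, 39, 36, 1, 20]
  L0: [69, 56, 39, 36, 1, 20]
  L1: h(69,56)=(69*31+56)%997=201 h(39,36)=(39*31+36)%997=248 h(1,20)=(1*31+20)%997=51 -> [201, 248, 51]
  L2: h(201,248)=(201*31+248)%997=497 h(51,51)=(51*31+51)%997=635 -> [497, 635]
  L3: h(497,635)=(497*31+635)%997=90 -> [90]
  root = 90 != target 900
Candidate B: set leaf[1] = 48 -> leaves = [20, 48, 39, 36, 1, 20]
  L0: [20, 48, 39, 36, 1, 20]
  L1: h(20,48)=(20*31+48)%997=668 h(39,36)=(39*31+36)%997=248 h(1,20)=(1*31+20)%997=51 -> [668, 248, 51]
  L2: h(668,248)=(668*31+248)%997=19 h(51,51)=(51*31+51)%997=635 -> [19, 635]
  L3: h(19,635)=(19*31+635)%997=227 -> [227]
  root = 227 != target 900
Candidate C: set leaf[3] = 8 -> leaves = [20, 56, 39, 8, 1, 20]
  L0: [20, 56, 39, 8, 1, 20]
  L1: h(20,56)=(20*31+56)%997=676 h(39,8)=(39*31+8)%997=220 h(1,20)=(1*31+20)%997=51 -> [676, 220, 51]
  L2: h(676,220)=(676*31+220)%997=239 h(51,51)=(51*31+51)%997=635 -> [239, 635]
  L3: h(239,635)=(239*31+635)%997=68 -> [68]
  root = 68 != target 900
Candidate D: set leaf[3] = 67 -> leaves = [20, 56, 39, 67, 1, 20]
  L0: [20, 56, 39, 67, 1, 20]
  L1: h(20,56)=(20*31+56)%997=676 h(39,67)=(39*31+67)%997=279 h(1,20)=(1*31+20)%997=51 -> [676, 279, 51]
  L2: h(676,279)=(676*31+279)%997=298 h(51,51)=(51*31+51)%997=635 -> [298, 635]
  L3: h(298,635)=(298*31+635)%997=900 -> [900]
  root = 900 == target 900  ** MATCH **
Candidate D produces the target root.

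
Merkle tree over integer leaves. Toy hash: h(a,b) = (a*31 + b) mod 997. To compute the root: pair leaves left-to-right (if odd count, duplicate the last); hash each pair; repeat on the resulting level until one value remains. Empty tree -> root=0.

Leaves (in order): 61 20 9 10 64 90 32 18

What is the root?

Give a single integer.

L0: [61, 20, 9, 10, 64, 90, 32, 18]
L1: h(61,20)=(61*31+20)%997=914 h(9,10)=(9*31+10)%997=289 h(64,90)=(64*31+90)%997=80 h(32,18)=(32*31+18)%997=13 -> [914, 289, 80, 13]
L2: h(914,289)=(914*31+289)%997=707 h(80,13)=(80*31+13)%997=499 -> [707, 499]
L3: h(707,499)=(707*31+499)%997=482 -> [482]

Answer: 482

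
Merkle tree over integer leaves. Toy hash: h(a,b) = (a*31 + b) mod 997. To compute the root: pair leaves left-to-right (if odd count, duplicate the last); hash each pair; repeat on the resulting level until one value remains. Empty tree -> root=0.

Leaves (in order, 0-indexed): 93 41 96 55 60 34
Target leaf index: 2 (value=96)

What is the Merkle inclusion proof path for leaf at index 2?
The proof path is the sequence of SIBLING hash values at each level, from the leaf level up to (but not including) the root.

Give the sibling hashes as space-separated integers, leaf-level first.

Answer: 55 930 788

Derivation:
L0 (leaves): [93, 41, 96, 55, 60, 34], target index=2
L1: h(93,41)=(93*31+41)%997=930 [pair 0] h(96,55)=(96*31+55)%997=40 [pair 1] h(60,34)=(60*31+34)%997=897 [pair 2] -> [930, 40, 897]
  Sibling for proof at L0: 55
L2: h(930,40)=(930*31+40)%997=954 [pair 0] h(897,897)=(897*31+897)%997=788 [pair 1] -> [954, 788]
  Sibling for proof at L1: 930
L3: h(954,788)=(954*31+788)%997=452 [pair 0] -> [452]
  Sibling for proof at L2: 788
Root: 452
Proof path (sibling hashes from leaf to root): [55, 930, 788]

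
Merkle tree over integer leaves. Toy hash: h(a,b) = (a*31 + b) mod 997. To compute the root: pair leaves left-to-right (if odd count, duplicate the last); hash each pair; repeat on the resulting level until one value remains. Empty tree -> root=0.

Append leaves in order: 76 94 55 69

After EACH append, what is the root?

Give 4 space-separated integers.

Answer: 76 456 941 955

Derivation:
After append 76 (leaves=[76]):
  L0: [76]
  root=76
After append 94 (leaves=[76, 94]):
  L0: [76, 94]
  L1: h(76,94)=(76*31+94)%997=456 -> [456]
  root=456
After append 55 (leaves=[76, 94, 55]):
  L0: [76, 94, 55]
  L1: h(76,94)=(76*31+94)%997=456 h(55,55)=(55*31+55)%997=763 -> [456, 763]
  L2: h(456,763)=(456*31+763)%997=941 -> [941]
  root=941
After append 69 (leaves=[76, 94, 55, 69]):
  L0: [76, 94, 55, 69]
  L1: h(76,94)=(76*31+94)%997=456 h(55,69)=(55*31+69)%997=777 -> [456, 777]
  L2: h(456,777)=(456*31+777)%997=955 -> [955]
  root=955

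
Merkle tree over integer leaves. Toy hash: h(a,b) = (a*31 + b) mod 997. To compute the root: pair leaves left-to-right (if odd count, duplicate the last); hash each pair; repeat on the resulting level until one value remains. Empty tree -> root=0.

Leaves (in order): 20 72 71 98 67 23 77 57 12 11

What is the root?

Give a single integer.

Answer: 925

Derivation:
L0: [20, 72, 71, 98, 67, 23, 77, 57, 12, 11]
L1: h(20,72)=(20*31+72)%997=692 h(71,98)=(71*31+98)%997=305 h(67,23)=(67*31+23)%997=106 h(77,57)=(77*31+57)%997=450 h(12,11)=(12*31+11)%997=383 -> [692, 305, 106, 450, 383]
L2: h(692,305)=(692*31+305)%997=820 h(106,450)=(106*31+450)%997=745 h(383,383)=(383*31+383)%997=292 -> [820, 745, 292]
L3: h(820,745)=(820*31+745)%997=243 h(292,292)=(292*31+292)%997=371 -> [243, 371]
L4: h(243,371)=(243*31+371)%997=925 -> [925]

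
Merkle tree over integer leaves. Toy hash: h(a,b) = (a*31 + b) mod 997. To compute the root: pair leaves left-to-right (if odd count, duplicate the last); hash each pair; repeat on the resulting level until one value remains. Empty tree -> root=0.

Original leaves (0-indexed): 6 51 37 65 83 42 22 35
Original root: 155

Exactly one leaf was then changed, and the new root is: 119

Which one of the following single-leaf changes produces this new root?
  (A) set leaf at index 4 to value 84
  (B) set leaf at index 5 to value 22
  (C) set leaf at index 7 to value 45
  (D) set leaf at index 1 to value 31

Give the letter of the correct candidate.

Original leaves: [6, 51, 37, 65, 83, 42, 22, 35]
Target new root: 119
Try each candidate change and compute the resulting root:
Candidate A: set leaf[4] = 84 -> leaves = [6, 51, 37, 65, 84, 42, 22, 35]
  L0: [6, 51, 37, 65, 84, 42, 22, 35]
  L1: h(6,51)=(6*31+51)%997=237 h(37,65)=(37*31+65)%997=215 h(84,42)=(84*31+42)%997=652 h(22,35)=(22*31+35)%997=717 -> [237, 215, 652, 717]
  L2: h(237,215)=(237*31+215)%997=583 h(652,717)=(652*31+717)%997=989 -> [583, 989]
  L3: h(583,989)=(583*31+989)%997=119 -> [119]
  root = 119 == target 119  ** MATCH **
Candidate B: set leaf[5] = 22 -> leaves = [6, 51, 37, 65, 83, 22, 22, 35]
  L0: [6, 51, 37, 65, 83, 22, 22, 35]
  L1: h(6,51)=(6*31+51)%997=237 h(37,65)=(37*31+65)%997=215 h(83,22)=(83*31+22)%997=601 h(22,35)=(22*31+35)%997=717 -> [237, 215, 601, 717]
  L2: h(237,215)=(237*31+215)%997=583 h(601,717)=(601*31+717)%997=405 -> [583, 405]
  L3: h(583,405)=(583*31+405)%997=532 -> [532]
  root = 532 != target 119
Candidate C: set leaf[7] = 45 -> leaves = [6, 51, 37, 65, 83, 42, 22, 45]
  L0: [6, 51, 37, 65, 83, 42, 22, 45]
  L1: h(6,51)=(6*31+51)%997=237 h(37,65)=(37*31+65)%997=215 h(83,42)=(83*31+42)%997=621 h(22,45)=(22*31+45)%997=727 -> [237, 215, 621, 727]
  L2: h(237,215)=(237*31+215)%997=583 h(621,727)=(621*31+727)%997=38 -> [583, 38]
  L3: h(583,38)=(583*31+38)%997=165 -> [165]
  root = 165 != target 119
Candidate D: set leaf[1] = 31 -> leaves = [6, 31, 37, 65, 83, 42, 22, 35]
  L0: [6, 31, 37, 65, 83, 42, 22, 35]
  L1: h(6,31)=(6*31+31)%997=217 h(37,65)=(37*31+65)%997=215 h(83,42)=(83*31+42)%997=621 h(22,35)=(22*31+35)%997=717 -> [217, 215, 621, 717]
  L2: h(217,215)=(217*31+215)%997=960 h(621,717)=(621*31+717)%997=28 -> [960, 28]
  L3: h(960,28)=(960*31+28)%997=875 -> [875]
  root = 875 != target 119
Candidate A produces the target root.

Answer: A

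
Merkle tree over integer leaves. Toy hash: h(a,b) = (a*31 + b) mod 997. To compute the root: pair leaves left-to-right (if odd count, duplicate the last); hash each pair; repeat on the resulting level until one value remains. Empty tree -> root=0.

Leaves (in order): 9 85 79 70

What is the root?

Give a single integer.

L0: [9, 85, 79, 70]
L1: h(9,85)=(9*31+85)%997=364 h(79,70)=(79*31+70)%997=525 -> [364, 525]
L2: h(364,525)=(364*31+525)%997=842 -> [842]

Answer: 842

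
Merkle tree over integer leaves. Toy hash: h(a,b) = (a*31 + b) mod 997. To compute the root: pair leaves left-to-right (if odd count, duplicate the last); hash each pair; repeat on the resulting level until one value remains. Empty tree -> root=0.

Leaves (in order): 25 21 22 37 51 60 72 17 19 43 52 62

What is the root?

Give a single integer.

Answer: 263

Derivation:
L0: [25, 21, 22, 37, 51, 60, 72, 17, 19, 43, 52, 62]
L1: h(25,21)=(25*31+21)%997=796 h(22,37)=(22*31+37)%997=719 h(51,60)=(51*31+60)%997=644 h(72,17)=(72*31+17)%997=255 h(19,43)=(19*31+43)%997=632 h(52,62)=(52*31+62)%997=677 -> [796, 719, 644, 255, 632, 677]
L2: h(796,719)=(796*31+719)%997=470 h(644,255)=(644*31+255)%997=279 h(632,677)=(632*31+677)%997=329 -> [470, 279, 329]
L3: h(470,279)=(470*31+279)%997=891 h(329,329)=(329*31+329)%997=558 -> [891, 558]
L4: h(891,558)=(891*31+558)%997=263 -> [263]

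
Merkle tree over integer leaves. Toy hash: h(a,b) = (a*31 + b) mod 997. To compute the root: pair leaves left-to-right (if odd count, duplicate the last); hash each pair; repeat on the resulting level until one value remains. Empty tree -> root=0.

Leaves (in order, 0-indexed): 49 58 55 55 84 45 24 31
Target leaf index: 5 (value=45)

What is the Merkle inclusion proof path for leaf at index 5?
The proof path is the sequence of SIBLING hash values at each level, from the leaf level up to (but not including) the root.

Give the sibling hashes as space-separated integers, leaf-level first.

Answer: 84 775 797

Derivation:
L0 (leaves): [49, 58, 55, 55, 84, 45, 24, 31], target index=5
L1: h(49,58)=(49*31+58)%997=580 [pair 0] h(55,55)=(55*31+55)%997=763 [pair 1] h(84,45)=(84*31+45)%997=655 [pair 2] h(24,31)=(24*31+31)%997=775 [pair 3] -> [580, 763, 655, 775]
  Sibling for proof at L0: 84
L2: h(580,763)=(580*31+763)%997=797 [pair 0] h(655,775)=(655*31+775)%997=143 [pair 1] -> [797, 143]
  Sibling for proof at L1: 775
L3: h(797,143)=(797*31+143)%997=922 [pair 0] -> [922]
  Sibling for proof at L2: 797
Root: 922
Proof path (sibling hashes from leaf to root): [84, 775, 797]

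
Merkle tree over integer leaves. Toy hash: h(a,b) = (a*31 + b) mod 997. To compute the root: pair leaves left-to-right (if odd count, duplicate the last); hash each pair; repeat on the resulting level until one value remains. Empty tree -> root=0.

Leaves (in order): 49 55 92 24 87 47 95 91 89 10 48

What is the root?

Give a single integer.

Answer: 14

Derivation:
L0: [49, 55, 92, 24, 87, 47, 95, 91, 89, 10, 48]
L1: h(49,55)=(49*31+55)%997=577 h(92,24)=(92*31+24)%997=882 h(87,47)=(87*31+47)%997=750 h(95,91)=(95*31+91)%997=45 h(89,10)=(89*31+10)%997=775 h(48,48)=(48*31+48)%997=539 -> [577, 882, 750, 45, 775, 539]
L2: h(577,882)=(577*31+882)%997=823 h(750,45)=(750*31+45)%997=364 h(775,539)=(775*31+539)%997=636 -> [823, 364, 636]
L3: h(823,364)=(823*31+364)%997=952 h(636,636)=(636*31+636)%997=412 -> [952, 412]
L4: h(952,412)=(952*31+412)%997=14 -> [14]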